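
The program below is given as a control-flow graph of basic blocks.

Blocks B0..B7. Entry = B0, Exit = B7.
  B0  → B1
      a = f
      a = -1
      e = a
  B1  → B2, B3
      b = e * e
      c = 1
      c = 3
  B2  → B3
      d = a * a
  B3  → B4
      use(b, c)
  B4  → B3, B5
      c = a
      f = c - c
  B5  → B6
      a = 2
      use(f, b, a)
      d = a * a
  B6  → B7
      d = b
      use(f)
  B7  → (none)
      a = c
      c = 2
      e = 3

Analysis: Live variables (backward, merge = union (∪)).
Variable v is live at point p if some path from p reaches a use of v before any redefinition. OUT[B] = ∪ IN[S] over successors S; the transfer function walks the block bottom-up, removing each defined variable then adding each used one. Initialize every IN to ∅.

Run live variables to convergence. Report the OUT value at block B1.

Per-block solution:
  B0:  IN={f}  OUT={a, e}
  B1:  IN={a, e}  OUT={a, b, c}
  B2:  IN={a, b, c}  OUT={a, b, c}
  B3:  IN={a, b, c}  OUT={a, b}
  B4:  IN={a, b}  OUT={a, b, c, f}
  B5:  IN={b, c, f}  OUT={b, c, f}
  B6:  IN={b, c, f}  OUT={c}
  B7:  IN={c}  OUT={}

Merge at B1: OUT[B1] = IN[B2] ⊔ IN[B3] = {a, b, c}

Answer: {a, b, c}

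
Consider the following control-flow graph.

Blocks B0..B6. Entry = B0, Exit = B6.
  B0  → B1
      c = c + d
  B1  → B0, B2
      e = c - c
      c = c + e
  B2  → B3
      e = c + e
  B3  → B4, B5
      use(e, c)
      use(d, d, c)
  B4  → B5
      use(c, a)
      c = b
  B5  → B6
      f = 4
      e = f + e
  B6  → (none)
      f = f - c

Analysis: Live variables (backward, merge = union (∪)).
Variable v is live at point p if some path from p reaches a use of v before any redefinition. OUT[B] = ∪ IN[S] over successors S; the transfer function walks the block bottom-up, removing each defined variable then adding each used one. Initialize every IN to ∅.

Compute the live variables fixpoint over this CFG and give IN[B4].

Per-block solution:
  B0: | IN={a, b, c, d} | OUT={a, b, c, d}
  B1: | IN={a, b, c, d} | OUT={a, b, c, d, e}
  B2: | IN={a, b, c, d, e} | OUT={a, b, c, d, e}
  B3: | IN={a, b, c, d, e} | OUT={a, b, c, e}
  B4: | IN={a, b, c, e} | OUT={c, e}
  B5: | IN={c, e} | OUT={c, f}
  B6: | IN={c, f} | OUT={}

Merge at B4: OUT[B4] = IN[B5] = {c, e}
Applying B4's transfer function to that OUT value gives IN[B4] (row B4 above).

Answer: {a, b, c, e}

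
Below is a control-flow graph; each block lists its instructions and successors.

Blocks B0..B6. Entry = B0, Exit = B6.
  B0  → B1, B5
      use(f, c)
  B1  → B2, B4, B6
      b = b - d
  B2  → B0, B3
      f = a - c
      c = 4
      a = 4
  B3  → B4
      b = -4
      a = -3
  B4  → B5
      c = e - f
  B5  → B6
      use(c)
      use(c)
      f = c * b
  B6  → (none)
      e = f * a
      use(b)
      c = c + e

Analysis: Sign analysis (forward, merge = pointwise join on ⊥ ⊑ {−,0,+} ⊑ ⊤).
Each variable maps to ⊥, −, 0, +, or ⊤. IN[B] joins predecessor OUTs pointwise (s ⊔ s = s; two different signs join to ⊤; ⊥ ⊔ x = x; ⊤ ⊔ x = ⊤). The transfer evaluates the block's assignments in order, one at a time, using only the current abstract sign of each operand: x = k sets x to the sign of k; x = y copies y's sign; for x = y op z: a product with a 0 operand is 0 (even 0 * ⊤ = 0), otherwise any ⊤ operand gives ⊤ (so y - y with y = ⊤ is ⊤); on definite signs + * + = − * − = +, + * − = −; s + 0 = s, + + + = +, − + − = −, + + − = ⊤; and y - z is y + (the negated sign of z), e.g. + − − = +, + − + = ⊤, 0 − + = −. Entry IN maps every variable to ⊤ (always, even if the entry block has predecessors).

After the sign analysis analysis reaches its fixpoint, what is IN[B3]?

Answer: {a: +, b: ⊤, c: +, d: ⊤, e: ⊤, f: ⊤}

Working:
Per-block solution:
  B0:   IN=(all ⊤)   OUT=(all ⊤)
  B1:   IN=(all ⊤)   OUT=(all ⊤)
  B2:   IN=(all ⊤)   OUT={a:+, c:+; rest ⊤}
  B3:   IN={a:+, c:+; rest ⊤}   OUT={a:-, b:-, c:+; rest ⊤}
  B4:   IN=(all ⊤)   OUT=(all ⊤)
  B5:   IN=(all ⊤)   OUT=(all ⊤)
  B6:   IN=(all ⊤)   OUT=(all ⊤)

Merge at B3: IN[B3] = OUT[B2] = {a: +, b: ⊤, c: +, d: ⊤, e: ⊤, f: ⊤}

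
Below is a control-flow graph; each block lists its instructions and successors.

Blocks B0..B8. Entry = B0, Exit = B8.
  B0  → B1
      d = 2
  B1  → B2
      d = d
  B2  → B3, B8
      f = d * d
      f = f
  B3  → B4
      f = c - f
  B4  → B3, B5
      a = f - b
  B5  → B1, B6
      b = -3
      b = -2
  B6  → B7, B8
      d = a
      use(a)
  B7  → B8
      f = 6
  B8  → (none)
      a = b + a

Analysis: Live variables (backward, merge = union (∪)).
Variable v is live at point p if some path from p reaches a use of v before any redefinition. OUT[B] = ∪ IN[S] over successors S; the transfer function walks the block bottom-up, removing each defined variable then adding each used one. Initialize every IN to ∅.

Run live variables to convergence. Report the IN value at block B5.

Per-block solution:
  B0:  IN={a, b, c}  OUT={a, b, c, d}
  B1:  IN={a, b, c, d}  OUT={a, b, c, d}
  B2:  IN={a, b, c, d}  OUT={a, b, c, d, f}
  B3:  IN={b, c, d, f}  OUT={b, c, d, f}
  B4:  IN={b, c, d, f}  OUT={a, b, c, d, f}
  B5:  IN={a, c, d}  OUT={a, b, c, d}
  B6:  IN={a, b}  OUT={a, b}
  B7:  IN={a, b}  OUT={a, b}
  B8:  IN={a, b}  OUT={}

Merge at B5: OUT[B5] = IN[B1] ⊔ IN[B6] = {a, b, c, d}
Applying B5's transfer function to that OUT value gives IN[B5] (row B5 above).

Answer: {a, c, d}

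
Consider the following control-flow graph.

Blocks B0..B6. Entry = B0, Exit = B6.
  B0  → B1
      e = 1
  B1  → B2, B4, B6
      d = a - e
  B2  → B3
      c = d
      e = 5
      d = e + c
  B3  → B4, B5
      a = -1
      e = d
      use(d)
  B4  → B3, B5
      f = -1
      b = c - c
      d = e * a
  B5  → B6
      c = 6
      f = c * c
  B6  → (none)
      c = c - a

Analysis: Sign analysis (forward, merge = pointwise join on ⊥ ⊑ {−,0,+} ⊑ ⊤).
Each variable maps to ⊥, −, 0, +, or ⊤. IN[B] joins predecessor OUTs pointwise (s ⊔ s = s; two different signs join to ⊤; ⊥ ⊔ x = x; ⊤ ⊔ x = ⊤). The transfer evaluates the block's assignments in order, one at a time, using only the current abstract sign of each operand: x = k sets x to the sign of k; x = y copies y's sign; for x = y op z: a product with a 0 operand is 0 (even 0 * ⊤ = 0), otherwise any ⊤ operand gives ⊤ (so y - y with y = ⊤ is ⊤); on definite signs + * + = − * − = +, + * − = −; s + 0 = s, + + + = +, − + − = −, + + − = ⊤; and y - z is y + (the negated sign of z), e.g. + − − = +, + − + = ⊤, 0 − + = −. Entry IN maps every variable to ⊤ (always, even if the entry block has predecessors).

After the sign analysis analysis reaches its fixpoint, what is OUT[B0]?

Answer: {a: ⊤, b: ⊤, c: ⊤, d: ⊤, e: +, f: ⊤}

Derivation:
Fixpoint table:
  B0: | IN=(all ⊤) | OUT={e:+; rest ⊤}
  B1: | IN={e:+; rest ⊤} | OUT={e:+; rest ⊤}
  B2: | IN={e:+; rest ⊤} | OUT={e:+; rest ⊤}
  B3: | IN=(all ⊤) | OUT={a:-; rest ⊤}
  B4: | IN=(all ⊤) | OUT={f:-; rest ⊤}
  B5: | IN=(all ⊤) | OUT={c:+, f:+; rest ⊤}
  B6: | IN=(all ⊤) | OUT=(all ⊤)

B0 is the boundary node: IN[B0] = {a: ⊤, b: ⊤, c: ⊤, d: ⊤, e: ⊤, f: ⊤}
Applying B0's transfer function to that IN value gives OUT[B0] (row B0 above).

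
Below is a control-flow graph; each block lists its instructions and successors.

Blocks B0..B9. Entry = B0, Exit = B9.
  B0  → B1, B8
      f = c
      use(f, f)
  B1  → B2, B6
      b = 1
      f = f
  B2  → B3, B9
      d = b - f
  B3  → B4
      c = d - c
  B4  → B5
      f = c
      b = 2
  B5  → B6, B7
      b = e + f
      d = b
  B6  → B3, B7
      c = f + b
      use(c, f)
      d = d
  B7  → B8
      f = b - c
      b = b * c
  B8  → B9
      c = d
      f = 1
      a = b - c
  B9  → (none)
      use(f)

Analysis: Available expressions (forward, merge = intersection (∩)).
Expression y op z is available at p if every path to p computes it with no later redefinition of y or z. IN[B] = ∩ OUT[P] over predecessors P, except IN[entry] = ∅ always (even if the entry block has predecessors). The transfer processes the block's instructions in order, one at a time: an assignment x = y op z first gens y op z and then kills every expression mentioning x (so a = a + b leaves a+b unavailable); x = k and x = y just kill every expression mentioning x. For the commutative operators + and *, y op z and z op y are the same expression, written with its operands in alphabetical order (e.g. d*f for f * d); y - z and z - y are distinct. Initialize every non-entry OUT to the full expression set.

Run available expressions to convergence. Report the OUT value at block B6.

Fixpoint table:
  B0: | IN={} | OUT={}
  B1: | IN={} | OUT={}
  B2: | IN={} | OUT={b-f}
  B3: | IN={} | OUT={}
  B4: | IN={} | OUT={}
  B5: | IN={} | OUT={e+f}
  B6: | IN={} | OUT={b+f}
  B7: | IN={} | OUT={}
  B8: | IN={} | OUT={b-c}
  B9: | IN={} | OUT={}

Merge at B6: IN[B6] = OUT[B1] ∩ OUT[B5] = {}
Applying B6's transfer function to that IN value gives OUT[B6] (row B6 above).

Answer: {b+f}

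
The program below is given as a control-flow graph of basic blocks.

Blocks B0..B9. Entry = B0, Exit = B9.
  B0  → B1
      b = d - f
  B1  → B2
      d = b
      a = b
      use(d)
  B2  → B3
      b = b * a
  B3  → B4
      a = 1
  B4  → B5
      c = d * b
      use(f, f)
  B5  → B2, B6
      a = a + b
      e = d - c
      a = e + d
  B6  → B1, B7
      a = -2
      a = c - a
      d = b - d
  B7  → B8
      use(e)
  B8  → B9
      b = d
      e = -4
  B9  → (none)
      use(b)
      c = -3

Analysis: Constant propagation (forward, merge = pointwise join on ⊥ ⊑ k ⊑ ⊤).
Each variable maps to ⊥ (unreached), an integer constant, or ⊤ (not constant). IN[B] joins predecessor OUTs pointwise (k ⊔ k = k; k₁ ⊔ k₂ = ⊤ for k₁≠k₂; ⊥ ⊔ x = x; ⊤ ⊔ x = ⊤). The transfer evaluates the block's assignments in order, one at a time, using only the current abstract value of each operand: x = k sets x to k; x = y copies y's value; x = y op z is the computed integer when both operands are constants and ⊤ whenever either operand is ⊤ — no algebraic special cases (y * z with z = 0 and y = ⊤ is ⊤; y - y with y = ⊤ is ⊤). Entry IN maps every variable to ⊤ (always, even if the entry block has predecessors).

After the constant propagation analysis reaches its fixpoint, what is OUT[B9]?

Converged values:
  B0: | IN=(all ⊤) | OUT=(all ⊤)
  B1: | IN=(all ⊤) | OUT=(all ⊤)
  B2: | IN=(all ⊤) | OUT=(all ⊤)
  B3: | IN=(all ⊤) | OUT={a:1; rest ⊤}
  B4: | IN={a:1; rest ⊤} | OUT={a:1; rest ⊤}
  B5: | IN={a:1; rest ⊤} | OUT=(all ⊤)
  B6: | IN=(all ⊤) | OUT=(all ⊤)
  B7: | IN=(all ⊤) | OUT=(all ⊤)
  B8: | IN=(all ⊤) | OUT={e:-4; rest ⊤}
  B9: | IN={e:-4; rest ⊤} | OUT={c:-3, e:-4; rest ⊤}

Merge at B9: IN[B9] = OUT[B8] = {a: ⊤, b: ⊤, c: ⊤, d: ⊤, e: -4, f: ⊤}
Applying B9's transfer function to that IN value gives OUT[B9] (row B9 above).

Answer: {a: ⊤, b: ⊤, c: -3, d: ⊤, e: -4, f: ⊤}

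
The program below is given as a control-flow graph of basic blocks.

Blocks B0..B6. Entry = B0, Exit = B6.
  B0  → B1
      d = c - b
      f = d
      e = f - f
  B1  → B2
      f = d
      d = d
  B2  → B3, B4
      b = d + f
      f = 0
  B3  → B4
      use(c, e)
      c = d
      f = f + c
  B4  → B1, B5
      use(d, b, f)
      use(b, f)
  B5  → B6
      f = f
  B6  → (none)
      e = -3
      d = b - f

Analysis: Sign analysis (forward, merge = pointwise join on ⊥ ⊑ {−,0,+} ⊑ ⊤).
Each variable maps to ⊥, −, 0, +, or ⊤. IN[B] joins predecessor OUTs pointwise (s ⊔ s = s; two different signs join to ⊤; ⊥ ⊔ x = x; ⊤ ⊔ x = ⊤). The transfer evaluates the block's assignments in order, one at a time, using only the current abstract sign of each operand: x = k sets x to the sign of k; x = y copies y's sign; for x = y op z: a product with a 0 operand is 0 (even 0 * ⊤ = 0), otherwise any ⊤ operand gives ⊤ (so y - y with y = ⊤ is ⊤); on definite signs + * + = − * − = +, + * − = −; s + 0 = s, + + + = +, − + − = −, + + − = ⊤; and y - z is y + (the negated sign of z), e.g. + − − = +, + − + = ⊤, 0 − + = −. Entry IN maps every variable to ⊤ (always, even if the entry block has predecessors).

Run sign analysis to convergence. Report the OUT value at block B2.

Answer: {a: ⊤, b: ⊤, c: ⊤, d: ⊤, e: ⊤, f: 0}

Working:
Converged values:
  B0: | IN=(all ⊤) | OUT=(all ⊤)
  B1: | IN=(all ⊤) | OUT=(all ⊤)
  B2: | IN=(all ⊤) | OUT={f:0; rest ⊤}
  B3: | IN={f:0; rest ⊤} | OUT=(all ⊤)
  B4: | IN=(all ⊤) | OUT=(all ⊤)
  B5: | IN=(all ⊤) | OUT=(all ⊤)
  B6: | IN=(all ⊤) | OUT={e:-; rest ⊤}

Merge at B2: IN[B2] = OUT[B1] = {a: ⊤, b: ⊤, c: ⊤, d: ⊤, e: ⊤, f: ⊤}
Applying B2's transfer function to that IN value gives OUT[B2] (row B2 above).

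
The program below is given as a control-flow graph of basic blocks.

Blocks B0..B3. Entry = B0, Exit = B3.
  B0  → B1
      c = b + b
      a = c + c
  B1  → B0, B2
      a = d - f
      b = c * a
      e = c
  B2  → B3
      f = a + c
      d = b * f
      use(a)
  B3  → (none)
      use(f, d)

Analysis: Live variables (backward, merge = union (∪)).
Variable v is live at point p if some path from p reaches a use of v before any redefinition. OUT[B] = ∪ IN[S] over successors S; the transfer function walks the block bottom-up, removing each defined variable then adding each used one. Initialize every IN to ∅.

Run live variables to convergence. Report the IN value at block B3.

Converged values:
  B0:  IN={b, d, f}  OUT={c, d, f}
  B1:  IN={c, d, f}  OUT={a, b, c, d, f}
  B2:  IN={a, b, c}  OUT={d, f}
  B3:  IN={d, f}  OUT={}

B3 is the boundary node: OUT[B3] = {}
Applying B3's transfer function to that OUT value gives IN[B3] (row B3 above).

Answer: {d, f}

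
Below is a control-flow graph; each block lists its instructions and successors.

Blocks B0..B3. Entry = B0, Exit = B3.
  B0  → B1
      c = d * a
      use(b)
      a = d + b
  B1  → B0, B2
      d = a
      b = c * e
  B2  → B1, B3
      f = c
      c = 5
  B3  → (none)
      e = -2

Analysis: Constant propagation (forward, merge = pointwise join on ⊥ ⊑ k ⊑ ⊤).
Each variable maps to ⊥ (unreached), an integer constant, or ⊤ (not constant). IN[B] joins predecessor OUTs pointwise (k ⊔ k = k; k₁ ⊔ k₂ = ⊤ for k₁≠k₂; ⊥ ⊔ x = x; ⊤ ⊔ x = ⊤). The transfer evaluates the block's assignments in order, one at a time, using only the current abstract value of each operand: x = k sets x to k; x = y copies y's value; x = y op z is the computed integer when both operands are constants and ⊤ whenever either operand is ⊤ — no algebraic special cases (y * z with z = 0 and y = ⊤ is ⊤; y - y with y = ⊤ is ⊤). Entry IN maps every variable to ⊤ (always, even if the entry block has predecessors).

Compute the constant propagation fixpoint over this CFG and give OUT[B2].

Converged values:
  B0:  IN=(all ⊤)  OUT=(all ⊤)
  B1:  IN=(all ⊤)  OUT=(all ⊤)
  B2:  IN=(all ⊤)  OUT={c:5; rest ⊤}
  B3:  IN={c:5; rest ⊤}  OUT={c:5, e:-2; rest ⊤}

Merge at B2: IN[B2] = OUT[B1] = {a: ⊤, b: ⊤, c: ⊤, d: ⊤, e: ⊤, f: ⊤}
Applying B2's transfer function to that IN value gives OUT[B2] (row B2 above).

Answer: {a: ⊤, b: ⊤, c: 5, d: ⊤, e: ⊤, f: ⊤}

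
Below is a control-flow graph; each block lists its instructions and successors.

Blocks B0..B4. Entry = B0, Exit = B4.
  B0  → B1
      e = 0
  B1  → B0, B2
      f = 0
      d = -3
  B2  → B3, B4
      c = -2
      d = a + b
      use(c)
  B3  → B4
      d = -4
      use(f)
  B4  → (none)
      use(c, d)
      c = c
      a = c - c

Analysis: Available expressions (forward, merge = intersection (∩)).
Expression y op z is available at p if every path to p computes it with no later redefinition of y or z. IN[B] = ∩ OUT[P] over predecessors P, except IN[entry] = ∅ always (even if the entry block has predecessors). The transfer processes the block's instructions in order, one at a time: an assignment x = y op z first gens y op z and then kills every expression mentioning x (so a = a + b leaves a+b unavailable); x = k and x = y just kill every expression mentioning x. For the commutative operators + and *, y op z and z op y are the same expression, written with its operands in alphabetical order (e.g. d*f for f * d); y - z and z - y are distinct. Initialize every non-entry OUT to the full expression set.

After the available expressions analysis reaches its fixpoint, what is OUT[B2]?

Answer: {a+b}

Working:
Fixpoint table:
  B0: | IN={} | OUT={}
  B1: | IN={} | OUT={}
  B2: | IN={} | OUT={a+b}
  B3: | IN={a+b} | OUT={a+b}
  B4: | IN={a+b} | OUT={c-c}

Merge at B2: IN[B2] = OUT[B1] = {}
Applying B2's transfer function to that IN value gives OUT[B2] (row B2 above).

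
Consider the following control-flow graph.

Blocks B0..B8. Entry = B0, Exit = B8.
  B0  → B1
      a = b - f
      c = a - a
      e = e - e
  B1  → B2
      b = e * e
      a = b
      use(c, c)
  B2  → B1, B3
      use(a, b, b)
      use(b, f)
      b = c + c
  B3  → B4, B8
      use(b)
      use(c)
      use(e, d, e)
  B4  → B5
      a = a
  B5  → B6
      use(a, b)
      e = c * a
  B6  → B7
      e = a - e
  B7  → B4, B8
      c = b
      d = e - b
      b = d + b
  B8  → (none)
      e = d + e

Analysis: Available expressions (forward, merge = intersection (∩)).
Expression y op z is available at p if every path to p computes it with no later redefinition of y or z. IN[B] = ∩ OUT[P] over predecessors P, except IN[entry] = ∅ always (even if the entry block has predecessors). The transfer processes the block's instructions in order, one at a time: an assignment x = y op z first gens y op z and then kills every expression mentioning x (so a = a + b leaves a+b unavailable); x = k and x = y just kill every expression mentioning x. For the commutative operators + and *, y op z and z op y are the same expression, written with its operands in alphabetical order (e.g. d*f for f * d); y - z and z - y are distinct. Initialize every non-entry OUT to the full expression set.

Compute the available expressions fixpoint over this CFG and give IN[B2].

Answer: {e*e}

Derivation:
Fixpoint table:
  B0:  IN={}  OUT={a-a, b-f}
  B1:  IN={}  OUT={e*e}
  B2:  IN={e*e}  OUT={c+c, e*e}
  B3:  IN={c+c, e*e}  OUT={c+c, e*e}
  B4:  IN={}  OUT={}
  B5:  IN={}  OUT={a*c}
  B6:  IN={a*c}  OUT={a*c}
  B7:  IN={a*c}  OUT={}
  B8:  IN={}  OUT={}

Merge at B2: IN[B2] = OUT[B1] = {e*e}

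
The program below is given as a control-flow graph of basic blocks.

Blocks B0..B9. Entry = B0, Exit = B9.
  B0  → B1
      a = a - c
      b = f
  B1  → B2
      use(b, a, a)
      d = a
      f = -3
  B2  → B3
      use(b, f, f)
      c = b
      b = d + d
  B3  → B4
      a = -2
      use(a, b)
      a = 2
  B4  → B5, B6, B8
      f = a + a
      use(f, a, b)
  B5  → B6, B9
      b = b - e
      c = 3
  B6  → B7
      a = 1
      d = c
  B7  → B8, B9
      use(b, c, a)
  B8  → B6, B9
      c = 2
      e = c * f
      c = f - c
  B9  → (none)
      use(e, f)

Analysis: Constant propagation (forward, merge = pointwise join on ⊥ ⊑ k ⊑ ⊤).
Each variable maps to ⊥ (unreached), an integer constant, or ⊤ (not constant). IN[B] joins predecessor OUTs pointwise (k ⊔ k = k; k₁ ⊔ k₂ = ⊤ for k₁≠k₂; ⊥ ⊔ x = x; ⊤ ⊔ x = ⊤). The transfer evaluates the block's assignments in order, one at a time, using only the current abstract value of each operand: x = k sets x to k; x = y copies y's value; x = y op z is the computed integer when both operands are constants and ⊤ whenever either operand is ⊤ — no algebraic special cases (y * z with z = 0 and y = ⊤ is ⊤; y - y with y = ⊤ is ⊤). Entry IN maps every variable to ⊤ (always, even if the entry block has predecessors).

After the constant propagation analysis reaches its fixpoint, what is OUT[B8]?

Per-block solution:
  B0:   IN=(all ⊤)   OUT=(all ⊤)
  B1:   IN=(all ⊤)   OUT={f:-3; rest ⊤}
  B2:   IN={f:-3; rest ⊤}   OUT={f:-3; rest ⊤}
  B3:   IN={f:-3; rest ⊤}   OUT={a:2, f:-3; rest ⊤}
  B4:   IN={a:2, f:-3; rest ⊤}   OUT={a:2, f:4; rest ⊤}
  B5:   IN={a:2, f:4; rest ⊤}   OUT={a:2, c:3, f:4; rest ⊤}
  B6:   IN={f:4; rest ⊤}   OUT={a:1, f:4; rest ⊤}
  B7:   IN={a:1, f:4; rest ⊤}   OUT={a:1, f:4; rest ⊤}
  B8:   IN={f:4; rest ⊤}   OUT={c:2, e:8, f:4; rest ⊤}
  B9:   IN={f:4; rest ⊤}   OUT={f:4; rest ⊤}

Merge at B8: IN[B8] = OUT[B4] ⊔ OUT[B7] = {a: ⊤, b: ⊤, c: ⊤, d: ⊤, e: ⊤, f: 4}
Applying B8's transfer function to that IN value gives OUT[B8] (row B8 above).

Answer: {a: ⊤, b: ⊤, c: 2, d: ⊤, e: 8, f: 4}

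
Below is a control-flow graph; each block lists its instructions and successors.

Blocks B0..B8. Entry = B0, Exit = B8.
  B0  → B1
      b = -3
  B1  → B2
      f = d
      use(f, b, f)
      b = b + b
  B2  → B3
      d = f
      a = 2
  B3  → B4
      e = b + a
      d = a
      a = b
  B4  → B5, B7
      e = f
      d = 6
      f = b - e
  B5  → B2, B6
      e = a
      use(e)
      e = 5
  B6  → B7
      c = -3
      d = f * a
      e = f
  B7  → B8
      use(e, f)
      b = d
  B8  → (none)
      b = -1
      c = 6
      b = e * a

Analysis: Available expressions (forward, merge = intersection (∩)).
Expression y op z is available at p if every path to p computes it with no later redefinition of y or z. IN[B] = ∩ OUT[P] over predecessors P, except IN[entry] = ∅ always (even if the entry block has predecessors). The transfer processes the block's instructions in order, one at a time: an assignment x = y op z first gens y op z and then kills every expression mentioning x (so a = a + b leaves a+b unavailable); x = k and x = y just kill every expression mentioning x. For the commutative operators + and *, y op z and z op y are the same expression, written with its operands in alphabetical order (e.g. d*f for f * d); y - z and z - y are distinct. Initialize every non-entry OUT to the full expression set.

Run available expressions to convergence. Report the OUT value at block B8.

Converged values:
  B0:   IN={}   OUT={}
  B1:   IN={}   OUT={}
  B2:   IN={}   OUT={}
  B3:   IN={}   OUT={}
  B4:   IN={}   OUT={b-e}
  B5:   IN={b-e}   OUT={}
  B6:   IN={}   OUT={a*f}
  B7:   IN={}   OUT={}
  B8:   IN={}   OUT={a*e}

Merge at B8: IN[B8] = OUT[B7] = {}
Applying B8's transfer function to that IN value gives OUT[B8] (row B8 above).

Answer: {a*e}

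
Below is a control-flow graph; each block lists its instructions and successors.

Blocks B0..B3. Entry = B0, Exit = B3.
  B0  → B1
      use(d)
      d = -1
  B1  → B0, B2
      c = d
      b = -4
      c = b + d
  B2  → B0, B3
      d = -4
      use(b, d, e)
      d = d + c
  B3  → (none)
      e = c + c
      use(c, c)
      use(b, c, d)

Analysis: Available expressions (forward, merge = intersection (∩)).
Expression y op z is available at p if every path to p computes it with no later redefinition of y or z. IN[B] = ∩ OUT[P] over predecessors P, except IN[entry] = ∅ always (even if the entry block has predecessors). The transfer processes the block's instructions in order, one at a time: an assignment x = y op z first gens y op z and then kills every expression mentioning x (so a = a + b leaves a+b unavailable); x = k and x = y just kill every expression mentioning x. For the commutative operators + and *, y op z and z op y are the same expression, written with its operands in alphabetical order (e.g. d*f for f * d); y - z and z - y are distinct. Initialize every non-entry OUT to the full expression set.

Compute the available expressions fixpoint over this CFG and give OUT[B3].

Per-block solution:
  B0: | IN={} | OUT={}
  B1: | IN={} | OUT={b+d}
  B2: | IN={b+d} | OUT={}
  B3: | IN={} | OUT={c+c}

Merge at B3: IN[B3] = OUT[B2] = {}
Applying B3's transfer function to that IN value gives OUT[B3] (row B3 above).

Answer: {c+c}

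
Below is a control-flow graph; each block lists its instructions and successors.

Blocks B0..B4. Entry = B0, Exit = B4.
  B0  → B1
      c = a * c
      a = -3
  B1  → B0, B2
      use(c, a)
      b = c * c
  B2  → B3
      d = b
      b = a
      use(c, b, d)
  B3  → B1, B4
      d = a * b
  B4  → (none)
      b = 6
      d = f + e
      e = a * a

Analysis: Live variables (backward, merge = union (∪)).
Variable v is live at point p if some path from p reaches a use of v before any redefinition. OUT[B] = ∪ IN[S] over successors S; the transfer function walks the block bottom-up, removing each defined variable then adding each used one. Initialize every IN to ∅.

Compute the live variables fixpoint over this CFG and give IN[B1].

Answer: {a, c, e, f}

Derivation:
Fixpoint table:
  B0:   IN={a, c, e, f}   OUT={a, c, e, f}
  B1:   IN={a, c, e, f}   OUT={a, b, c, e, f}
  B2:   IN={a, b, c, e, f}   OUT={a, b, c, e, f}
  B3:   IN={a, b, c, e, f}   OUT={a, c, e, f}
  B4:   IN={a, e, f}   OUT={}

Merge at B1: OUT[B1] = IN[B0] ⊔ IN[B2] = {a, b, c, e, f}
Applying B1's transfer function to that OUT value gives IN[B1] (row B1 above).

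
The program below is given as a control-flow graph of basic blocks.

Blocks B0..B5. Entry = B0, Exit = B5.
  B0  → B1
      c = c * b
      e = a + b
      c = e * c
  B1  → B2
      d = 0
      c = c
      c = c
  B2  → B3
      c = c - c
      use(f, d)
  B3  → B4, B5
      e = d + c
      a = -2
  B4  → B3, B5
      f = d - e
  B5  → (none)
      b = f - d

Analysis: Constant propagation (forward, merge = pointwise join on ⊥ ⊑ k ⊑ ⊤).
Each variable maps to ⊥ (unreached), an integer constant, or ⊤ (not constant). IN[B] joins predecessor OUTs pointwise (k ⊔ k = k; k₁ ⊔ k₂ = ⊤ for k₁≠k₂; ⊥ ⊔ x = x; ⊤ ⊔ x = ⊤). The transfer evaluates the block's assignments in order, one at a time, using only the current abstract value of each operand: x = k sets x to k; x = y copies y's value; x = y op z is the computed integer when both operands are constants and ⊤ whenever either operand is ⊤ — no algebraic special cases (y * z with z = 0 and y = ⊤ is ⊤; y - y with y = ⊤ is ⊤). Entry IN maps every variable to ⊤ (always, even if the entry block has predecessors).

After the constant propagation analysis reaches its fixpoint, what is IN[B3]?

Fixpoint table:
  B0: | IN=(all ⊤) | OUT=(all ⊤)
  B1: | IN=(all ⊤) | OUT={d:0; rest ⊤}
  B2: | IN={d:0; rest ⊤} | OUT={d:0; rest ⊤}
  B3: | IN={d:0; rest ⊤} | OUT={a:-2, d:0; rest ⊤}
  B4: | IN={a:-2, d:0; rest ⊤} | OUT={a:-2, d:0; rest ⊤}
  B5: | IN={a:-2, d:0; rest ⊤} | OUT={a:-2, d:0; rest ⊤}

Merge at B3: IN[B3] = OUT[B2] ⊔ OUT[B4] = {a: ⊤, b: ⊤, c: ⊤, d: 0, e: ⊤, f: ⊤}

Answer: {a: ⊤, b: ⊤, c: ⊤, d: 0, e: ⊤, f: ⊤}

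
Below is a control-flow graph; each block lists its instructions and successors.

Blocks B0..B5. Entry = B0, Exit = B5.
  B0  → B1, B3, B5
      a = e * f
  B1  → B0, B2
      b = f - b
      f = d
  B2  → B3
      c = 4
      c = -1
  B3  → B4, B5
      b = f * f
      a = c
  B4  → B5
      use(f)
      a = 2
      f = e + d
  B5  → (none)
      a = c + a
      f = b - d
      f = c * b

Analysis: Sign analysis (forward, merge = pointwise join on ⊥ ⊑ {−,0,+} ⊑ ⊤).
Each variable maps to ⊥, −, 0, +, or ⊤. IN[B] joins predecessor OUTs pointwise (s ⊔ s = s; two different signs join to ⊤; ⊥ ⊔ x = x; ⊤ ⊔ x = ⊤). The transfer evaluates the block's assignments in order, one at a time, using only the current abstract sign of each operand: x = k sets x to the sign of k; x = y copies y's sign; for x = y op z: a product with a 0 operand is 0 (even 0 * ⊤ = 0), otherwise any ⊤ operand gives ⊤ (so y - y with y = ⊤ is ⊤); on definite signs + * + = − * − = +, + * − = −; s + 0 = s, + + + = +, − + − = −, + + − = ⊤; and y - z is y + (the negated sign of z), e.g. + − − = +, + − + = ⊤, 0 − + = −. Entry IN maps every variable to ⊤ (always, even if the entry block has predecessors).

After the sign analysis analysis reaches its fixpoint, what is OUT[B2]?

Answer: {a: ⊤, b: ⊤, c: -, d: ⊤, e: ⊤, f: ⊤}

Derivation:
Fixpoint table:
  B0:   IN=(all ⊤)   OUT=(all ⊤)
  B1:   IN=(all ⊤)   OUT=(all ⊤)
  B2:   IN=(all ⊤)   OUT={c:-; rest ⊤}
  B3:   IN=(all ⊤)   OUT=(all ⊤)
  B4:   IN=(all ⊤)   OUT={a:+; rest ⊤}
  B5:   IN=(all ⊤)   OUT=(all ⊤)

Merge at B2: IN[B2] = OUT[B1] = {a: ⊤, b: ⊤, c: ⊤, d: ⊤, e: ⊤, f: ⊤}
Applying B2's transfer function to that IN value gives OUT[B2] (row B2 above).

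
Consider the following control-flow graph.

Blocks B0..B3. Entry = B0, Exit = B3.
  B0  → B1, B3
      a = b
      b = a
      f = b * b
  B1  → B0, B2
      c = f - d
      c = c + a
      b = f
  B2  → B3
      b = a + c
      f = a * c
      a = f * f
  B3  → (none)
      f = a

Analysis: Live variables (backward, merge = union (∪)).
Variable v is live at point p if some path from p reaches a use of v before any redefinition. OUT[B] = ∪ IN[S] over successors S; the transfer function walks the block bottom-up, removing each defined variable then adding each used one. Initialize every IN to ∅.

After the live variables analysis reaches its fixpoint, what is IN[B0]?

Fixpoint table:
  B0: | IN={b, d} | OUT={a, d, f}
  B1: | IN={a, d, f} | OUT={a, b, c, d}
  B2: | IN={a, c} | OUT={a}
  B3: | IN={a} | OUT={}

Merge at B0: OUT[B0] = IN[B1] ⊔ IN[B3] = {a, d, f}
Applying B0's transfer function to that OUT value gives IN[B0] (row B0 above).

Answer: {b, d}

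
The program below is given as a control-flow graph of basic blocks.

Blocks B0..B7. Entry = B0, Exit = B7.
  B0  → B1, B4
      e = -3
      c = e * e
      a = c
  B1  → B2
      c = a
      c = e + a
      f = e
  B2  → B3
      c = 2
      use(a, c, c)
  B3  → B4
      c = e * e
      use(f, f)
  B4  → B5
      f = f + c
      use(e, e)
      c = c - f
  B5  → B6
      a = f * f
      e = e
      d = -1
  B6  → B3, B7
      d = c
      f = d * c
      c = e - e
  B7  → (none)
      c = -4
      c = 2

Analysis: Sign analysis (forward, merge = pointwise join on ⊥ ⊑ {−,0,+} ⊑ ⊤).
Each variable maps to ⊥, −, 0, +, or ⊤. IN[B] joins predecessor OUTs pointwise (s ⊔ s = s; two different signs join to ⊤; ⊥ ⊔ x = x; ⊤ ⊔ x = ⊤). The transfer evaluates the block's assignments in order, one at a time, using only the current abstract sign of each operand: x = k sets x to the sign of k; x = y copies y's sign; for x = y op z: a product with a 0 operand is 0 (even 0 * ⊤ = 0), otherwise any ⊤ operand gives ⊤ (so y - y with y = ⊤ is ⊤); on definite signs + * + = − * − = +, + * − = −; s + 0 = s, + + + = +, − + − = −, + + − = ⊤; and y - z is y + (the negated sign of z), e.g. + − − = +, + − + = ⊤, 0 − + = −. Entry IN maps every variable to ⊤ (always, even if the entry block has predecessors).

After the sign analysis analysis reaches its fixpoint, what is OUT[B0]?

Fixpoint table:
  B0:   IN=(all ⊤)   OUT={a:+, c:+, e:-; rest ⊤}
  B1:   IN={a:+, c:+, e:-; rest ⊤}   OUT={a:+, e:-, f:-; rest ⊤}
  B2:   IN={a:+, e:-, f:-; rest ⊤}   OUT={a:+, c:+, e:-, f:-; rest ⊤}
  B3:   IN={e:-; rest ⊤}   OUT={c:+, e:-; rest ⊤}
  B4:   IN={c:+, e:-; rest ⊤}   OUT={e:-; rest ⊤}
  B5:   IN={e:-; rest ⊤}   OUT={d:-, e:-; rest ⊤}
  B6:   IN={d:-, e:-; rest ⊤}   OUT={e:-; rest ⊤}
  B7:   IN={e:-; rest ⊤}   OUT={c:+, e:-; rest ⊤}

B0 is the boundary node: IN[B0] = {a: ⊤, b: ⊤, c: ⊤, d: ⊤, e: ⊤, f: ⊤}
Applying B0's transfer function to that IN value gives OUT[B0] (row B0 above).

Answer: {a: +, b: ⊤, c: +, d: ⊤, e: -, f: ⊤}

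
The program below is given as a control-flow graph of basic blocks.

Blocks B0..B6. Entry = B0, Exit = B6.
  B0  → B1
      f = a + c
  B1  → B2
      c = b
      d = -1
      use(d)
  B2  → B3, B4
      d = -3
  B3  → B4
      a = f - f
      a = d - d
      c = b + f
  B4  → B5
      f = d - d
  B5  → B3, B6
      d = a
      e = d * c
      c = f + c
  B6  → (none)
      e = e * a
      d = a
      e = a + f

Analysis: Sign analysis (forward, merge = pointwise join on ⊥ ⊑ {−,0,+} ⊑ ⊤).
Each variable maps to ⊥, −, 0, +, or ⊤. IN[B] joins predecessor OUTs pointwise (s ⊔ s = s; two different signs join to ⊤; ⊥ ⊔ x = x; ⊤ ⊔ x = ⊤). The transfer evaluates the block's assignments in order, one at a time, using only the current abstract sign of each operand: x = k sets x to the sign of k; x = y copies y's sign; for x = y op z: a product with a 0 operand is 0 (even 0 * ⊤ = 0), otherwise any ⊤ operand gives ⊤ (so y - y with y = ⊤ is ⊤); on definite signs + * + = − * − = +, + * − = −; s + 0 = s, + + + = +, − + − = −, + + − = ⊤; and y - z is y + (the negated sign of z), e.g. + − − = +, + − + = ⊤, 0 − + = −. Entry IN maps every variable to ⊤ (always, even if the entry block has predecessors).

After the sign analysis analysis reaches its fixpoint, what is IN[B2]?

Answer: {a: ⊤, b: ⊤, c: ⊤, d: -, e: ⊤, f: ⊤}

Derivation:
Fixpoint table:
  B0: | IN=(all ⊤) | OUT=(all ⊤)
  B1: | IN=(all ⊤) | OUT={d:-; rest ⊤}
  B2: | IN={d:-; rest ⊤} | OUT={d:-; rest ⊤}
  B3: | IN=(all ⊤) | OUT=(all ⊤)
  B4: | IN=(all ⊤) | OUT=(all ⊤)
  B5: | IN=(all ⊤) | OUT=(all ⊤)
  B6: | IN=(all ⊤) | OUT=(all ⊤)

Merge at B2: IN[B2] = OUT[B1] = {a: ⊤, b: ⊤, c: ⊤, d: -, e: ⊤, f: ⊤}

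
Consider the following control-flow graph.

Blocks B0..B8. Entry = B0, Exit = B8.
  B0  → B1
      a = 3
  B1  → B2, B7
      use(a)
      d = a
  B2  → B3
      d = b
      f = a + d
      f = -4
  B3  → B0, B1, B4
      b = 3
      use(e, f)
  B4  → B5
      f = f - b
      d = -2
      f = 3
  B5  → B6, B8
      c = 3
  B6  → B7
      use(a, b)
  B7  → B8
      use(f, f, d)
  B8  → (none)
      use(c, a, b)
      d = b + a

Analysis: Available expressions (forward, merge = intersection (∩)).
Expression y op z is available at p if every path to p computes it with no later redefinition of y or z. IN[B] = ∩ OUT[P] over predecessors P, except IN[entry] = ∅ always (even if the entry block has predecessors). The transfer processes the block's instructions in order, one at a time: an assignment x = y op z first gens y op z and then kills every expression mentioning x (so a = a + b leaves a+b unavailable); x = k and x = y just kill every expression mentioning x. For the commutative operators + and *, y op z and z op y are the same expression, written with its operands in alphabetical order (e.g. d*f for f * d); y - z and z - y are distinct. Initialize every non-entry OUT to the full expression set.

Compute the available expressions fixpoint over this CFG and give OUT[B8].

Answer: {a+b}

Derivation:
Per-block solution:
  B0:   IN={}   OUT={}
  B1:   IN={}   OUT={}
  B2:   IN={}   OUT={a+d}
  B3:   IN={a+d}   OUT={a+d}
  B4:   IN={a+d}   OUT={}
  B5:   IN={}   OUT={}
  B6:   IN={}   OUT={}
  B7:   IN={}   OUT={}
  B8:   IN={}   OUT={a+b}

Merge at B8: IN[B8] = OUT[B5] ∩ OUT[B7] = {}
Applying B8's transfer function to that IN value gives OUT[B8] (row B8 above).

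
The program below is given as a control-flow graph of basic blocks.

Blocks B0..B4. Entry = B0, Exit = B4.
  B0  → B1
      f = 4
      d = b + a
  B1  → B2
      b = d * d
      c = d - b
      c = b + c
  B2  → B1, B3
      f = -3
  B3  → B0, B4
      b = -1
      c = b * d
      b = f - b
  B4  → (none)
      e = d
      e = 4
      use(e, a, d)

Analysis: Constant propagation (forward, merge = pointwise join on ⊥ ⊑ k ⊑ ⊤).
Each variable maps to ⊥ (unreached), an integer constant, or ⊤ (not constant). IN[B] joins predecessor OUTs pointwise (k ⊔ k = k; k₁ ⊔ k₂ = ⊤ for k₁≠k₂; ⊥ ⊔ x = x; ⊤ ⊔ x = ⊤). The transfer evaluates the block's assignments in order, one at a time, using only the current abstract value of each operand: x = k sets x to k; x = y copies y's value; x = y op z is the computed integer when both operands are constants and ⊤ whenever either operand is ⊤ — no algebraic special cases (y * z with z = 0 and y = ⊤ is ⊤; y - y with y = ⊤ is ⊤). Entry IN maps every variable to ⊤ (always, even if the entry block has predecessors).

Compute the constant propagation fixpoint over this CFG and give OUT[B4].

Fixpoint table:
  B0:   IN=(all ⊤)   OUT={f:4; rest ⊤}
  B1:   IN=(all ⊤)   OUT=(all ⊤)
  B2:   IN=(all ⊤)   OUT={f:-3; rest ⊤}
  B3:   IN={f:-3; rest ⊤}   OUT={b:-2, f:-3; rest ⊤}
  B4:   IN={b:-2, f:-3; rest ⊤}   OUT={b:-2, e:4, f:-3; rest ⊤}

Merge at B4: IN[B4] = OUT[B3] = {a: ⊤, b: -2, c: ⊤, d: ⊤, e: ⊤, f: -3}
Applying B4's transfer function to that IN value gives OUT[B4] (row B4 above).

Answer: {a: ⊤, b: -2, c: ⊤, d: ⊤, e: 4, f: -3}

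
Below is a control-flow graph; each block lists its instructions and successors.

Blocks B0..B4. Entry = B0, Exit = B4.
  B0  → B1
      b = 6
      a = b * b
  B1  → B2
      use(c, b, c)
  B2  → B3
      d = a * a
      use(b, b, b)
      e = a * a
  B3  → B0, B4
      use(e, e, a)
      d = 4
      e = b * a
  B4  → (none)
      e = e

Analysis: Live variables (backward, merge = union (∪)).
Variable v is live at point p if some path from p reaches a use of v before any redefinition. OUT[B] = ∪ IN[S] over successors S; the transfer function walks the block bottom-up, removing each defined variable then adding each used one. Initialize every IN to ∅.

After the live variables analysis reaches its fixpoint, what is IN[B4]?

Answer: {e}

Derivation:
Per-block solution:
  B0: | IN={c} | OUT={a, b, c}
  B1: | IN={a, b, c} | OUT={a, b, c}
  B2: | IN={a, b, c} | OUT={a, b, c, e}
  B3: | IN={a, b, c, e} | OUT={c, e}
  B4: | IN={e} | OUT={}

B4 is the boundary node: OUT[B4] = {}
Applying B4's transfer function to that OUT value gives IN[B4] (row B4 above).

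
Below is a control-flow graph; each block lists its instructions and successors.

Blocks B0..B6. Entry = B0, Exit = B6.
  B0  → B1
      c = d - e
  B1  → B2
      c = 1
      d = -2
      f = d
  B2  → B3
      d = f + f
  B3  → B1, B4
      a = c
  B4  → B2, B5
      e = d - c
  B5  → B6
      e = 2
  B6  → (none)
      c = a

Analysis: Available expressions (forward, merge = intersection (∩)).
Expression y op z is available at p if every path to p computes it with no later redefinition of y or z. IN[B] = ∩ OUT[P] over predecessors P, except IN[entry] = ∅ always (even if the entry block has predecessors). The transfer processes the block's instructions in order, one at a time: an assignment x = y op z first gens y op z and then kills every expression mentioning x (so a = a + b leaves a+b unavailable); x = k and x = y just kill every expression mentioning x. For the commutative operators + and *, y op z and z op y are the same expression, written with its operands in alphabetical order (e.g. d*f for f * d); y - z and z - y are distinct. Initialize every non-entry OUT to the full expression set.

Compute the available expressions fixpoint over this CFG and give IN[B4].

Answer: {f+f}

Working:
Fixpoint table:
  B0:   IN={}   OUT={d-e}
  B1:   IN={}   OUT={}
  B2:   IN={}   OUT={f+f}
  B3:   IN={f+f}   OUT={f+f}
  B4:   IN={f+f}   OUT={d-c, f+f}
  B5:   IN={d-c, f+f}   OUT={d-c, f+f}
  B6:   IN={d-c, f+f}   OUT={f+f}

Merge at B4: IN[B4] = OUT[B3] = {f+f}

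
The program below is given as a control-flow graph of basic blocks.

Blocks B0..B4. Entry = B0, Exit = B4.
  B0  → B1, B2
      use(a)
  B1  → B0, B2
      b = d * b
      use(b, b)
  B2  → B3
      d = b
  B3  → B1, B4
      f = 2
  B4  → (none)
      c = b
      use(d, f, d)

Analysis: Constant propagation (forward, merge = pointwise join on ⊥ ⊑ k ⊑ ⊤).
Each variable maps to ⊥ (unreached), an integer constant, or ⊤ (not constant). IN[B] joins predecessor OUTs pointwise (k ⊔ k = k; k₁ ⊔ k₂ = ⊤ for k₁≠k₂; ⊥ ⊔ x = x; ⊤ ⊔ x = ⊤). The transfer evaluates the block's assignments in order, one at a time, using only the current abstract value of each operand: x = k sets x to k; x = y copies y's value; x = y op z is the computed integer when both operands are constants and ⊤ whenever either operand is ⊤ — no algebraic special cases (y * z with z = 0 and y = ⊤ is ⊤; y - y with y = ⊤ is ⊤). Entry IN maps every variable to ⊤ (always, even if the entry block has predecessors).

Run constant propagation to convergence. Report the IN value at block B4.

Converged values:
  B0: | IN=(all ⊤) | OUT=(all ⊤)
  B1: | IN=(all ⊤) | OUT=(all ⊤)
  B2: | IN=(all ⊤) | OUT=(all ⊤)
  B3: | IN=(all ⊤) | OUT={f:2; rest ⊤}
  B4: | IN={f:2; rest ⊤} | OUT={f:2; rest ⊤}

Merge at B4: IN[B4] = OUT[B3] = {a: ⊤, b: ⊤, c: ⊤, d: ⊤, e: ⊤, f: 2}

Answer: {a: ⊤, b: ⊤, c: ⊤, d: ⊤, e: ⊤, f: 2}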